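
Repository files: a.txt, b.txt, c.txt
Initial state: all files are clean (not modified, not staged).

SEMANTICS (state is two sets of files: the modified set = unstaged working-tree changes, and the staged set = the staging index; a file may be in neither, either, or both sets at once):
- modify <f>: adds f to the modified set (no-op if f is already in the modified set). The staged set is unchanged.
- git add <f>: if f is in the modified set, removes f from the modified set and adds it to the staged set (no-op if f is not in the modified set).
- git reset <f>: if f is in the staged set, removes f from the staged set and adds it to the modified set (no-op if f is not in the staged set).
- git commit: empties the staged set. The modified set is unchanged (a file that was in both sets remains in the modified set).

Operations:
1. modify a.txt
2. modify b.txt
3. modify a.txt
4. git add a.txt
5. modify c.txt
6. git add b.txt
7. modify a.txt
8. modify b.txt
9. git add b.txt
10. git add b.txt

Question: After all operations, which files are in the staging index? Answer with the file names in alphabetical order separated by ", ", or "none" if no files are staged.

After op 1 (modify a.txt): modified={a.txt} staged={none}
After op 2 (modify b.txt): modified={a.txt, b.txt} staged={none}
After op 3 (modify a.txt): modified={a.txt, b.txt} staged={none}
After op 4 (git add a.txt): modified={b.txt} staged={a.txt}
After op 5 (modify c.txt): modified={b.txt, c.txt} staged={a.txt}
After op 6 (git add b.txt): modified={c.txt} staged={a.txt, b.txt}
After op 7 (modify a.txt): modified={a.txt, c.txt} staged={a.txt, b.txt}
After op 8 (modify b.txt): modified={a.txt, b.txt, c.txt} staged={a.txt, b.txt}
After op 9 (git add b.txt): modified={a.txt, c.txt} staged={a.txt, b.txt}
After op 10 (git add b.txt): modified={a.txt, c.txt} staged={a.txt, b.txt}

Answer: a.txt, b.txt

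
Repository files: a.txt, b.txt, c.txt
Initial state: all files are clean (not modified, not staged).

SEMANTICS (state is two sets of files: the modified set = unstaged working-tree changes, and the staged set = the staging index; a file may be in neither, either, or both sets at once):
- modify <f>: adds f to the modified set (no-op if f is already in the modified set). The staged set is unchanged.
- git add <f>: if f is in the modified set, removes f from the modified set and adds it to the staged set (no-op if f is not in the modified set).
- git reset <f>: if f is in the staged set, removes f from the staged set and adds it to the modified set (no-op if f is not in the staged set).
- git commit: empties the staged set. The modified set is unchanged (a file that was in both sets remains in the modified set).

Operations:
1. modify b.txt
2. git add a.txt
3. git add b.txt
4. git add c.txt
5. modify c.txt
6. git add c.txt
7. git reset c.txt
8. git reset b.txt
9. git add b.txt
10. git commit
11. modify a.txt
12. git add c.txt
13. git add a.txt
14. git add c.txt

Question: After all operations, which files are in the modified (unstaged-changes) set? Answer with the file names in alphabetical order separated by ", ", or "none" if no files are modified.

Answer: none

Derivation:
After op 1 (modify b.txt): modified={b.txt} staged={none}
After op 2 (git add a.txt): modified={b.txt} staged={none}
After op 3 (git add b.txt): modified={none} staged={b.txt}
After op 4 (git add c.txt): modified={none} staged={b.txt}
After op 5 (modify c.txt): modified={c.txt} staged={b.txt}
After op 6 (git add c.txt): modified={none} staged={b.txt, c.txt}
After op 7 (git reset c.txt): modified={c.txt} staged={b.txt}
After op 8 (git reset b.txt): modified={b.txt, c.txt} staged={none}
After op 9 (git add b.txt): modified={c.txt} staged={b.txt}
After op 10 (git commit): modified={c.txt} staged={none}
After op 11 (modify a.txt): modified={a.txt, c.txt} staged={none}
After op 12 (git add c.txt): modified={a.txt} staged={c.txt}
After op 13 (git add a.txt): modified={none} staged={a.txt, c.txt}
After op 14 (git add c.txt): modified={none} staged={a.txt, c.txt}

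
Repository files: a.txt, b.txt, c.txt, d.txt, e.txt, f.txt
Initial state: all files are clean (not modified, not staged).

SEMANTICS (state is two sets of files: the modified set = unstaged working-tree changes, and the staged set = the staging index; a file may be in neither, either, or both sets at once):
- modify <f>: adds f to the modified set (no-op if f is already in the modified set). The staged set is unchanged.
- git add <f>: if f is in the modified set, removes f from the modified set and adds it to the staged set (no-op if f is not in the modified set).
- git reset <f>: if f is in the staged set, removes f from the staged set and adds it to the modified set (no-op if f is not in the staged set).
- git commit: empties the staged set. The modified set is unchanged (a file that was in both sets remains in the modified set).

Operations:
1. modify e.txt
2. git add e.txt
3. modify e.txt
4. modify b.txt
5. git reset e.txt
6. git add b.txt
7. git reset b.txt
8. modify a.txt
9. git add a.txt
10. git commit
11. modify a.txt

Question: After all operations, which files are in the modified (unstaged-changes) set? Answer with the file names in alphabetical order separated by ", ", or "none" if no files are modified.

After op 1 (modify e.txt): modified={e.txt} staged={none}
After op 2 (git add e.txt): modified={none} staged={e.txt}
After op 3 (modify e.txt): modified={e.txt} staged={e.txt}
After op 4 (modify b.txt): modified={b.txt, e.txt} staged={e.txt}
After op 5 (git reset e.txt): modified={b.txt, e.txt} staged={none}
After op 6 (git add b.txt): modified={e.txt} staged={b.txt}
After op 7 (git reset b.txt): modified={b.txt, e.txt} staged={none}
After op 8 (modify a.txt): modified={a.txt, b.txt, e.txt} staged={none}
After op 9 (git add a.txt): modified={b.txt, e.txt} staged={a.txt}
After op 10 (git commit): modified={b.txt, e.txt} staged={none}
After op 11 (modify a.txt): modified={a.txt, b.txt, e.txt} staged={none}

Answer: a.txt, b.txt, e.txt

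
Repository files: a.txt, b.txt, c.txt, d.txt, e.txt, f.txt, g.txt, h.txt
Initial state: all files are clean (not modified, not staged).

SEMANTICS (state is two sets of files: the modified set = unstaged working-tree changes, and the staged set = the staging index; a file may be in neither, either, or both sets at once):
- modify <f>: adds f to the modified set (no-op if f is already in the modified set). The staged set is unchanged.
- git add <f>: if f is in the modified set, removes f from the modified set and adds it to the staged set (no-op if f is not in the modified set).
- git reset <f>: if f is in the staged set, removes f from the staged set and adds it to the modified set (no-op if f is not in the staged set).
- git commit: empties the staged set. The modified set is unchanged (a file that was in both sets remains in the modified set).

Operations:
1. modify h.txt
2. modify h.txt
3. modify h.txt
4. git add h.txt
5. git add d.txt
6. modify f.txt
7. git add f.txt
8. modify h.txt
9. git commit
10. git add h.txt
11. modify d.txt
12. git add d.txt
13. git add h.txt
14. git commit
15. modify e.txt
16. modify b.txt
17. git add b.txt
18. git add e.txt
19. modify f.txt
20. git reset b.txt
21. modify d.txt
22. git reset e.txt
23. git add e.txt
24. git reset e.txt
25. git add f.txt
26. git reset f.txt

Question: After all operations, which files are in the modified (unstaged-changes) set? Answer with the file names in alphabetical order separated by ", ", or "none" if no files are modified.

After op 1 (modify h.txt): modified={h.txt} staged={none}
After op 2 (modify h.txt): modified={h.txt} staged={none}
After op 3 (modify h.txt): modified={h.txt} staged={none}
After op 4 (git add h.txt): modified={none} staged={h.txt}
After op 5 (git add d.txt): modified={none} staged={h.txt}
After op 6 (modify f.txt): modified={f.txt} staged={h.txt}
After op 7 (git add f.txt): modified={none} staged={f.txt, h.txt}
After op 8 (modify h.txt): modified={h.txt} staged={f.txt, h.txt}
After op 9 (git commit): modified={h.txt} staged={none}
After op 10 (git add h.txt): modified={none} staged={h.txt}
After op 11 (modify d.txt): modified={d.txt} staged={h.txt}
After op 12 (git add d.txt): modified={none} staged={d.txt, h.txt}
After op 13 (git add h.txt): modified={none} staged={d.txt, h.txt}
After op 14 (git commit): modified={none} staged={none}
After op 15 (modify e.txt): modified={e.txt} staged={none}
After op 16 (modify b.txt): modified={b.txt, e.txt} staged={none}
After op 17 (git add b.txt): modified={e.txt} staged={b.txt}
After op 18 (git add e.txt): modified={none} staged={b.txt, e.txt}
After op 19 (modify f.txt): modified={f.txt} staged={b.txt, e.txt}
After op 20 (git reset b.txt): modified={b.txt, f.txt} staged={e.txt}
After op 21 (modify d.txt): modified={b.txt, d.txt, f.txt} staged={e.txt}
After op 22 (git reset e.txt): modified={b.txt, d.txt, e.txt, f.txt} staged={none}
After op 23 (git add e.txt): modified={b.txt, d.txt, f.txt} staged={e.txt}
After op 24 (git reset e.txt): modified={b.txt, d.txt, e.txt, f.txt} staged={none}
After op 25 (git add f.txt): modified={b.txt, d.txt, e.txt} staged={f.txt}
After op 26 (git reset f.txt): modified={b.txt, d.txt, e.txt, f.txt} staged={none}

Answer: b.txt, d.txt, e.txt, f.txt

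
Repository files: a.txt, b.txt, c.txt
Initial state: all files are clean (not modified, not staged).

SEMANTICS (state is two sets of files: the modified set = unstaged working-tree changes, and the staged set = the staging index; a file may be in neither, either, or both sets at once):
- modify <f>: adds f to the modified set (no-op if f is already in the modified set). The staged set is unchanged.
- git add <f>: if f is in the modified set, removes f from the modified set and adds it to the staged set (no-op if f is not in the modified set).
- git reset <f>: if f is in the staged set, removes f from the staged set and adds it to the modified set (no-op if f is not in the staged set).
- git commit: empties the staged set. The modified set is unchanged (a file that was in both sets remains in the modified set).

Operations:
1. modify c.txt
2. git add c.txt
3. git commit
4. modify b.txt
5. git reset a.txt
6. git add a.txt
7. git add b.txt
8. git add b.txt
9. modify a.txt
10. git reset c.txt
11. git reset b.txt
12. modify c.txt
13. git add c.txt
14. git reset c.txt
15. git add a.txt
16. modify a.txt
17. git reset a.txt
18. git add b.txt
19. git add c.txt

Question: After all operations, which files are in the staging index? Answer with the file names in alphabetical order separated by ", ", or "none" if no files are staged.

After op 1 (modify c.txt): modified={c.txt} staged={none}
After op 2 (git add c.txt): modified={none} staged={c.txt}
After op 3 (git commit): modified={none} staged={none}
After op 4 (modify b.txt): modified={b.txt} staged={none}
After op 5 (git reset a.txt): modified={b.txt} staged={none}
After op 6 (git add a.txt): modified={b.txt} staged={none}
After op 7 (git add b.txt): modified={none} staged={b.txt}
After op 8 (git add b.txt): modified={none} staged={b.txt}
After op 9 (modify a.txt): modified={a.txt} staged={b.txt}
After op 10 (git reset c.txt): modified={a.txt} staged={b.txt}
After op 11 (git reset b.txt): modified={a.txt, b.txt} staged={none}
After op 12 (modify c.txt): modified={a.txt, b.txt, c.txt} staged={none}
After op 13 (git add c.txt): modified={a.txt, b.txt} staged={c.txt}
After op 14 (git reset c.txt): modified={a.txt, b.txt, c.txt} staged={none}
After op 15 (git add a.txt): modified={b.txt, c.txt} staged={a.txt}
After op 16 (modify a.txt): modified={a.txt, b.txt, c.txt} staged={a.txt}
After op 17 (git reset a.txt): modified={a.txt, b.txt, c.txt} staged={none}
After op 18 (git add b.txt): modified={a.txt, c.txt} staged={b.txt}
After op 19 (git add c.txt): modified={a.txt} staged={b.txt, c.txt}

Answer: b.txt, c.txt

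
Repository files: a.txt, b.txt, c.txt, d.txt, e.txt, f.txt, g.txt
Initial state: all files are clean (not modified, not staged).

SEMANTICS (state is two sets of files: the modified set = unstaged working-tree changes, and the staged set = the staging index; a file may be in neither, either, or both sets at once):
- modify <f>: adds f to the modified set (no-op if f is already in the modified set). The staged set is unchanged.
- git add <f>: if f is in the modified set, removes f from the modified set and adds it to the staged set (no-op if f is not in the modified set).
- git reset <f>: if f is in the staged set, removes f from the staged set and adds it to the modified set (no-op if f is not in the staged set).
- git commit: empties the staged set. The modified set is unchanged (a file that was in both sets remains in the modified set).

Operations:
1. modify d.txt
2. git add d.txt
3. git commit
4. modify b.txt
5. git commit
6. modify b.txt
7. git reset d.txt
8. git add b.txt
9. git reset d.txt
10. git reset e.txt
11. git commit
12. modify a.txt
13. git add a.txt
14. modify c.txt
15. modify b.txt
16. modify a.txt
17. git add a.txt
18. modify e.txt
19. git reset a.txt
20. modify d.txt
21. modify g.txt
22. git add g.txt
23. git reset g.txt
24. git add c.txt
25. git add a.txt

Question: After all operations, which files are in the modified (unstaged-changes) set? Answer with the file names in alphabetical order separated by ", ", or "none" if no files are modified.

After op 1 (modify d.txt): modified={d.txt} staged={none}
After op 2 (git add d.txt): modified={none} staged={d.txt}
After op 3 (git commit): modified={none} staged={none}
After op 4 (modify b.txt): modified={b.txt} staged={none}
After op 5 (git commit): modified={b.txt} staged={none}
After op 6 (modify b.txt): modified={b.txt} staged={none}
After op 7 (git reset d.txt): modified={b.txt} staged={none}
After op 8 (git add b.txt): modified={none} staged={b.txt}
After op 9 (git reset d.txt): modified={none} staged={b.txt}
After op 10 (git reset e.txt): modified={none} staged={b.txt}
After op 11 (git commit): modified={none} staged={none}
After op 12 (modify a.txt): modified={a.txt} staged={none}
After op 13 (git add a.txt): modified={none} staged={a.txt}
After op 14 (modify c.txt): modified={c.txt} staged={a.txt}
After op 15 (modify b.txt): modified={b.txt, c.txt} staged={a.txt}
After op 16 (modify a.txt): modified={a.txt, b.txt, c.txt} staged={a.txt}
After op 17 (git add a.txt): modified={b.txt, c.txt} staged={a.txt}
After op 18 (modify e.txt): modified={b.txt, c.txt, e.txt} staged={a.txt}
After op 19 (git reset a.txt): modified={a.txt, b.txt, c.txt, e.txt} staged={none}
After op 20 (modify d.txt): modified={a.txt, b.txt, c.txt, d.txt, e.txt} staged={none}
After op 21 (modify g.txt): modified={a.txt, b.txt, c.txt, d.txt, e.txt, g.txt} staged={none}
After op 22 (git add g.txt): modified={a.txt, b.txt, c.txt, d.txt, e.txt} staged={g.txt}
After op 23 (git reset g.txt): modified={a.txt, b.txt, c.txt, d.txt, e.txt, g.txt} staged={none}
After op 24 (git add c.txt): modified={a.txt, b.txt, d.txt, e.txt, g.txt} staged={c.txt}
After op 25 (git add a.txt): modified={b.txt, d.txt, e.txt, g.txt} staged={a.txt, c.txt}

Answer: b.txt, d.txt, e.txt, g.txt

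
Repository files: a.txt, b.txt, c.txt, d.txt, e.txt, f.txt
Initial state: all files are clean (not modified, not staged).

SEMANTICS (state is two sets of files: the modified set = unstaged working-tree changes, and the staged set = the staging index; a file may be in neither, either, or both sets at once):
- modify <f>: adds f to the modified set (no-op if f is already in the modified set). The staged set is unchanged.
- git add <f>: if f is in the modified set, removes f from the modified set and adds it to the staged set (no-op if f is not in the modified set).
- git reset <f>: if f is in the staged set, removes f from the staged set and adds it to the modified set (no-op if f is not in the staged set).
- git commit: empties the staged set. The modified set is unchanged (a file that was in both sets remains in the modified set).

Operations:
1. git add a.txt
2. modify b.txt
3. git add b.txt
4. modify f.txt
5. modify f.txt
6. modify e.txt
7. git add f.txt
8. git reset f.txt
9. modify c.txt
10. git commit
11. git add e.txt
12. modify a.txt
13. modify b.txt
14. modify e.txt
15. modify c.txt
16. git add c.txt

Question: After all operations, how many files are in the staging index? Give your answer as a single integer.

Answer: 2

Derivation:
After op 1 (git add a.txt): modified={none} staged={none}
After op 2 (modify b.txt): modified={b.txt} staged={none}
After op 3 (git add b.txt): modified={none} staged={b.txt}
After op 4 (modify f.txt): modified={f.txt} staged={b.txt}
After op 5 (modify f.txt): modified={f.txt} staged={b.txt}
After op 6 (modify e.txt): modified={e.txt, f.txt} staged={b.txt}
After op 7 (git add f.txt): modified={e.txt} staged={b.txt, f.txt}
After op 8 (git reset f.txt): modified={e.txt, f.txt} staged={b.txt}
After op 9 (modify c.txt): modified={c.txt, e.txt, f.txt} staged={b.txt}
After op 10 (git commit): modified={c.txt, e.txt, f.txt} staged={none}
After op 11 (git add e.txt): modified={c.txt, f.txt} staged={e.txt}
After op 12 (modify a.txt): modified={a.txt, c.txt, f.txt} staged={e.txt}
After op 13 (modify b.txt): modified={a.txt, b.txt, c.txt, f.txt} staged={e.txt}
After op 14 (modify e.txt): modified={a.txt, b.txt, c.txt, e.txt, f.txt} staged={e.txt}
After op 15 (modify c.txt): modified={a.txt, b.txt, c.txt, e.txt, f.txt} staged={e.txt}
After op 16 (git add c.txt): modified={a.txt, b.txt, e.txt, f.txt} staged={c.txt, e.txt}
Final staged set: {c.txt, e.txt} -> count=2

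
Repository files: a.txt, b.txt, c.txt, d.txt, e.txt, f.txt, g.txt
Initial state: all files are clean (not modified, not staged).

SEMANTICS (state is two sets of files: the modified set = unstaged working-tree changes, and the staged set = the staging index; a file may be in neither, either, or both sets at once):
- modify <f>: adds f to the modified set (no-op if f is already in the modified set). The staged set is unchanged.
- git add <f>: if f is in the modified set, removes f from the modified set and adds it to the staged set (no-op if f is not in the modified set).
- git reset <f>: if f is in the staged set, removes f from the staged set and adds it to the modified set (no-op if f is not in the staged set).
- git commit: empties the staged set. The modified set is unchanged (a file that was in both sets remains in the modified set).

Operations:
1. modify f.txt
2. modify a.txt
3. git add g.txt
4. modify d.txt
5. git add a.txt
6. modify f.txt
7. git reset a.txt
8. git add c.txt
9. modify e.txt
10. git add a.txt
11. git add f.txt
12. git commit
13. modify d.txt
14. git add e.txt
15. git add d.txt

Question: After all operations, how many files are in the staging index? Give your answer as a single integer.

Answer: 2

Derivation:
After op 1 (modify f.txt): modified={f.txt} staged={none}
After op 2 (modify a.txt): modified={a.txt, f.txt} staged={none}
After op 3 (git add g.txt): modified={a.txt, f.txt} staged={none}
After op 4 (modify d.txt): modified={a.txt, d.txt, f.txt} staged={none}
After op 5 (git add a.txt): modified={d.txt, f.txt} staged={a.txt}
After op 6 (modify f.txt): modified={d.txt, f.txt} staged={a.txt}
After op 7 (git reset a.txt): modified={a.txt, d.txt, f.txt} staged={none}
After op 8 (git add c.txt): modified={a.txt, d.txt, f.txt} staged={none}
After op 9 (modify e.txt): modified={a.txt, d.txt, e.txt, f.txt} staged={none}
After op 10 (git add a.txt): modified={d.txt, e.txt, f.txt} staged={a.txt}
After op 11 (git add f.txt): modified={d.txt, e.txt} staged={a.txt, f.txt}
After op 12 (git commit): modified={d.txt, e.txt} staged={none}
After op 13 (modify d.txt): modified={d.txt, e.txt} staged={none}
After op 14 (git add e.txt): modified={d.txt} staged={e.txt}
After op 15 (git add d.txt): modified={none} staged={d.txt, e.txt}
Final staged set: {d.txt, e.txt} -> count=2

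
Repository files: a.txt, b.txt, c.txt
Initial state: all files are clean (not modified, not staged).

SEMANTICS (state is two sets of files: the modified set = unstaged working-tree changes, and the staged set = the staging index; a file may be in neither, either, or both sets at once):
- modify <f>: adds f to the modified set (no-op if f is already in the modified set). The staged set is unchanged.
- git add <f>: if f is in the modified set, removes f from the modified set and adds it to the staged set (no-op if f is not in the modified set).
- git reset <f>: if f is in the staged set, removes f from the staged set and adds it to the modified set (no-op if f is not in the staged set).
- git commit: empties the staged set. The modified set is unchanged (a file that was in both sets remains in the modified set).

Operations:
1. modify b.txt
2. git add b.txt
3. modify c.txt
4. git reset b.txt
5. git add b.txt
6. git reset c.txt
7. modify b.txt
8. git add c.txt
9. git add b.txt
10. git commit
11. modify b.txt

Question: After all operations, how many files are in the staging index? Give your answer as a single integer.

After op 1 (modify b.txt): modified={b.txt} staged={none}
After op 2 (git add b.txt): modified={none} staged={b.txt}
After op 3 (modify c.txt): modified={c.txt} staged={b.txt}
After op 4 (git reset b.txt): modified={b.txt, c.txt} staged={none}
After op 5 (git add b.txt): modified={c.txt} staged={b.txt}
After op 6 (git reset c.txt): modified={c.txt} staged={b.txt}
After op 7 (modify b.txt): modified={b.txt, c.txt} staged={b.txt}
After op 8 (git add c.txt): modified={b.txt} staged={b.txt, c.txt}
After op 9 (git add b.txt): modified={none} staged={b.txt, c.txt}
After op 10 (git commit): modified={none} staged={none}
After op 11 (modify b.txt): modified={b.txt} staged={none}
Final staged set: {none} -> count=0

Answer: 0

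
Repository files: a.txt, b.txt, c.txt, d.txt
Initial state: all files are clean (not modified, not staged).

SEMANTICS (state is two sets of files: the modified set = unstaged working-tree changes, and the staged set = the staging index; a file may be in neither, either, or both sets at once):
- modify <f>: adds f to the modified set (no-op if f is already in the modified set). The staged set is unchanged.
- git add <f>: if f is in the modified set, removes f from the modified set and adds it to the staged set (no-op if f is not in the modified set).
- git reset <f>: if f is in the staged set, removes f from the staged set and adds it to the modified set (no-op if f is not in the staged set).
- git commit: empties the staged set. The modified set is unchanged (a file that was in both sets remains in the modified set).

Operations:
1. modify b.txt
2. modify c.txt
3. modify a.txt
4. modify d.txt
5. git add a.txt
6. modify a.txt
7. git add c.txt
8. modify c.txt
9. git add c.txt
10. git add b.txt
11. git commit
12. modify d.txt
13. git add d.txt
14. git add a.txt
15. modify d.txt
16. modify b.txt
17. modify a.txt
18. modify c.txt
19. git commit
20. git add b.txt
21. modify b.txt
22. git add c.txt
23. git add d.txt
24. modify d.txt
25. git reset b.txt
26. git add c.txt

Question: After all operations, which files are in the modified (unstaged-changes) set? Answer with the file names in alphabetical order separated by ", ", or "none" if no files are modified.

After op 1 (modify b.txt): modified={b.txt} staged={none}
After op 2 (modify c.txt): modified={b.txt, c.txt} staged={none}
After op 3 (modify a.txt): modified={a.txt, b.txt, c.txt} staged={none}
After op 4 (modify d.txt): modified={a.txt, b.txt, c.txt, d.txt} staged={none}
After op 5 (git add a.txt): modified={b.txt, c.txt, d.txt} staged={a.txt}
After op 6 (modify a.txt): modified={a.txt, b.txt, c.txt, d.txt} staged={a.txt}
After op 7 (git add c.txt): modified={a.txt, b.txt, d.txt} staged={a.txt, c.txt}
After op 8 (modify c.txt): modified={a.txt, b.txt, c.txt, d.txt} staged={a.txt, c.txt}
After op 9 (git add c.txt): modified={a.txt, b.txt, d.txt} staged={a.txt, c.txt}
After op 10 (git add b.txt): modified={a.txt, d.txt} staged={a.txt, b.txt, c.txt}
After op 11 (git commit): modified={a.txt, d.txt} staged={none}
After op 12 (modify d.txt): modified={a.txt, d.txt} staged={none}
After op 13 (git add d.txt): modified={a.txt} staged={d.txt}
After op 14 (git add a.txt): modified={none} staged={a.txt, d.txt}
After op 15 (modify d.txt): modified={d.txt} staged={a.txt, d.txt}
After op 16 (modify b.txt): modified={b.txt, d.txt} staged={a.txt, d.txt}
After op 17 (modify a.txt): modified={a.txt, b.txt, d.txt} staged={a.txt, d.txt}
After op 18 (modify c.txt): modified={a.txt, b.txt, c.txt, d.txt} staged={a.txt, d.txt}
After op 19 (git commit): modified={a.txt, b.txt, c.txt, d.txt} staged={none}
After op 20 (git add b.txt): modified={a.txt, c.txt, d.txt} staged={b.txt}
After op 21 (modify b.txt): modified={a.txt, b.txt, c.txt, d.txt} staged={b.txt}
After op 22 (git add c.txt): modified={a.txt, b.txt, d.txt} staged={b.txt, c.txt}
After op 23 (git add d.txt): modified={a.txt, b.txt} staged={b.txt, c.txt, d.txt}
After op 24 (modify d.txt): modified={a.txt, b.txt, d.txt} staged={b.txt, c.txt, d.txt}
After op 25 (git reset b.txt): modified={a.txt, b.txt, d.txt} staged={c.txt, d.txt}
After op 26 (git add c.txt): modified={a.txt, b.txt, d.txt} staged={c.txt, d.txt}

Answer: a.txt, b.txt, d.txt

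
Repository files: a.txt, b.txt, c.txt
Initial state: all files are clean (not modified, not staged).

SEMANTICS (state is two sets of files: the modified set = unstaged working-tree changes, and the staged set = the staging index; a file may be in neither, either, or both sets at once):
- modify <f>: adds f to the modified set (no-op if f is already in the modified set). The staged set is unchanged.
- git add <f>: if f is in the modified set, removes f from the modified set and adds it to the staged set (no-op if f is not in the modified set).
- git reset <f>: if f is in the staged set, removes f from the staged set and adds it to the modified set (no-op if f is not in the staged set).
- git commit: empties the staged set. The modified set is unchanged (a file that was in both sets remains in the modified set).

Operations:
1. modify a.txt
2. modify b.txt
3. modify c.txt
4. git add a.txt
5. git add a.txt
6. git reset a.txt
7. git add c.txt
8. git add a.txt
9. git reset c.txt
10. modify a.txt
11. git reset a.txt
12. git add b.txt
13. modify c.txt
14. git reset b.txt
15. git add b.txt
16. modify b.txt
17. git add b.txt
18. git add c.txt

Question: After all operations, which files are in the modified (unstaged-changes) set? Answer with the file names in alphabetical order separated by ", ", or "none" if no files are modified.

Answer: a.txt

Derivation:
After op 1 (modify a.txt): modified={a.txt} staged={none}
After op 2 (modify b.txt): modified={a.txt, b.txt} staged={none}
After op 3 (modify c.txt): modified={a.txt, b.txt, c.txt} staged={none}
After op 4 (git add a.txt): modified={b.txt, c.txt} staged={a.txt}
After op 5 (git add a.txt): modified={b.txt, c.txt} staged={a.txt}
After op 6 (git reset a.txt): modified={a.txt, b.txt, c.txt} staged={none}
After op 7 (git add c.txt): modified={a.txt, b.txt} staged={c.txt}
After op 8 (git add a.txt): modified={b.txt} staged={a.txt, c.txt}
After op 9 (git reset c.txt): modified={b.txt, c.txt} staged={a.txt}
After op 10 (modify a.txt): modified={a.txt, b.txt, c.txt} staged={a.txt}
After op 11 (git reset a.txt): modified={a.txt, b.txt, c.txt} staged={none}
After op 12 (git add b.txt): modified={a.txt, c.txt} staged={b.txt}
After op 13 (modify c.txt): modified={a.txt, c.txt} staged={b.txt}
After op 14 (git reset b.txt): modified={a.txt, b.txt, c.txt} staged={none}
After op 15 (git add b.txt): modified={a.txt, c.txt} staged={b.txt}
After op 16 (modify b.txt): modified={a.txt, b.txt, c.txt} staged={b.txt}
After op 17 (git add b.txt): modified={a.txt, c.txt} staged={b.txt}
After op 18 (git add c.txt): modified={a.txt} staged={b.txt, c.txt}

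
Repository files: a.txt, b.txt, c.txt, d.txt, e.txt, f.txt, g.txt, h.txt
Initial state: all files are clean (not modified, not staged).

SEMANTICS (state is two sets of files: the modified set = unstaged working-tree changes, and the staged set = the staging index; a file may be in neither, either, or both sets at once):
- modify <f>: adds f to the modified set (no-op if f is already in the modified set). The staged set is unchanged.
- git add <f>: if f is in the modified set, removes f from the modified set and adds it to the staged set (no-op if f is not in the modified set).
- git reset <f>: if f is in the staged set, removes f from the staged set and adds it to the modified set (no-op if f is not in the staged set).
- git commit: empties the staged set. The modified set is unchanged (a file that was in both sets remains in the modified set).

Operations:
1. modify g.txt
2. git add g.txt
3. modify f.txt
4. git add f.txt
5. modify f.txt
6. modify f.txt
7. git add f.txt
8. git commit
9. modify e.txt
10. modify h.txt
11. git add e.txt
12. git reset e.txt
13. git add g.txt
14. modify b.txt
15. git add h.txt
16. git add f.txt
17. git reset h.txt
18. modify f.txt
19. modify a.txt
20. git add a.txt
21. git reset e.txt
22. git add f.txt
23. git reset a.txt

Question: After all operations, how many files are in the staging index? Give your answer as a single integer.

Answer: 1

Derivation:
After op 1 (modify g.txt): modified={g.txt} staged={none}
After op 2 (git add g.txt): modified={none} staged={g.txt}
After op 3 (modify f.txt): modified={f.txt} staged={g.txt}
After op 4 (git add f.txt): modified={none} staged={f.txt, g.txt}
After op 5 (modify f.txt): modified={f.txt} staged={f.txt, g.txt}
After op 6 (modify f.txt): modified={f.txt} staged={f.txt, g.txt}
After op 7 (git add f.txt): modified={none} staged={f.txt, g.txt}
After op 8 (git commit): modified={none} staged={none}
After op 9 (modify e.txt): modified={e.txt} staged={none}
After op 10 (modify h.txt): modified={e.txt, h.txt} staged={none}
After op 11 (git add e.txt): modified={h.txt} staged={e.txt}
After op 12 (git reset e.txt): modified={e.txt, h.txt} staged={none}
After op 13 (git add g.txt): modified={e.txt, h.txt} staged={none}
After op 14 (modify b.txt): modified={b.txt, e.txt, h.txt} staged={none}
After op 15 (git add h.txt): modified={b.txt, e.txt} staged={h.txt}
After op 16 (git add f.txt): modified={b.txt, e.txt} staged={h.txt}
After op 17 (git reset h.txt): modified={b.txt, e.txt, h.txt} staged={none}
After op 18 (modify f.txt): modified={b.txt, e.txt, f.txt, h.txt} staged={none}
After op 19 (modify a.txt): modified={a.txt, b.txt, e.txt, f.txt, h.txt} staged={none}
After op 20 (git add a.txt): modified={b.txt, e.txt, f.txt, h.txt} staged={a.txt}
After op 21 (git reset e.txt): modified={b.txt, e.txt, f.txt, h.txt} staged={a.txt}
After op 22 (git add f.txt): modified={b.txt, e.txt, h.txt} staged={a.txt, f.txt}
After op 23 (git reset a.txt): modified={a.txt, b.txt, e.txt, h.txt} staged={f.txt}
Final staged set: {f.txt} -> count=1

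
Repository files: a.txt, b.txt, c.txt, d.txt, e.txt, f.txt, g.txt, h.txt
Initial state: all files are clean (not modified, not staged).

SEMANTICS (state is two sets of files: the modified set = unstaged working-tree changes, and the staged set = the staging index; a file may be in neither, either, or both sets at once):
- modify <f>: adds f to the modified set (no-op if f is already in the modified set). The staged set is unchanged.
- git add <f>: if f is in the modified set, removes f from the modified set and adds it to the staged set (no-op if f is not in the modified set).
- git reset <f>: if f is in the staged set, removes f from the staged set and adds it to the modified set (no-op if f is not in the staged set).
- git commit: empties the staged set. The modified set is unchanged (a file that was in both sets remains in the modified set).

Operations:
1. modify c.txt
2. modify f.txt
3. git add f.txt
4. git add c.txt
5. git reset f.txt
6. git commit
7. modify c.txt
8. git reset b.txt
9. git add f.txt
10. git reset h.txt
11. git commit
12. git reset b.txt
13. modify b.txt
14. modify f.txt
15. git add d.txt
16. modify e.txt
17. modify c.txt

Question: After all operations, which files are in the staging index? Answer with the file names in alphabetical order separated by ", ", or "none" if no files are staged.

After op 1 (modify c.txt): modified={c.txt} staged={none}
After op 2 (modify f.txt): modified={c.txt, f.txt} staged={none}
After op 3 (git add f.txt): modified={c.txt} staged={f.txt}
After op 4 (git add c.txt): modified={none} staged={c.txt, f.txt}
After op 5 (git reset f.txt): modified={f.txt} staged={c.txt}
After op 6 (git commit): modified={f.txt} staged={none}
After op 7 (modify c.txt): modified={c.txt, f.txt} staged={none}
After op 8 (git reset b.txt): modified={c.txt, f.txt} staged={none}
After op 9 (git add f.txt): modified={c.txt} staged={f.txt}
After op 10 (git reset h.txt): modified={c.txt} staged={f.txt}
After op 11 (git commit): modified={c.txt} staged={none}
After op 12 (git reset b.txt): modified={c.txt} staged={none}
After op 13 (modify b.txt): modified={b.txt, c.txt} staged={none}
After op 14 (modify f.txt): modified={b.txt, c.txt, f.txt} staged={none}
After op 15 (git add d.txt): modified={b.txt, c.txt, f.txt} staged={none}
After op 16 (modify e.txt): modified={b.txt, c.txt, e.txt, f.txt} staged={none}
After op 17 (modify c.txt): modified={b.txt, c.txt, e.txt, f.txt} staged={none}

Answer: none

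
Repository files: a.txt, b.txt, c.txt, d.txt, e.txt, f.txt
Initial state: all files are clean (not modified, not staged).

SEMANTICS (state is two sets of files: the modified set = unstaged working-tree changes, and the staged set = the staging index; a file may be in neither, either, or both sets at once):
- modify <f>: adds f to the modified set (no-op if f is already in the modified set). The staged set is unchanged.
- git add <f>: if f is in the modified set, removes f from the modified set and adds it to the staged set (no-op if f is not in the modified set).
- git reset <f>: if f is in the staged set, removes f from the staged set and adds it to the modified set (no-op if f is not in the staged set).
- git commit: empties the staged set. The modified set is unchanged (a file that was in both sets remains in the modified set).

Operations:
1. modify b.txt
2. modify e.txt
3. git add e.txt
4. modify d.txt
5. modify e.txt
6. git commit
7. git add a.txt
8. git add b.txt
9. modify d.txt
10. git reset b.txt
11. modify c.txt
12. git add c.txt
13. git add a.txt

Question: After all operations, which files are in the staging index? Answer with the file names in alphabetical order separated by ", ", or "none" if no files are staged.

After op 1 (modify b.txt): modified={b.txt} staged={none}
After op 2 (modify e.txt): modified={b.txt, e.txt} staged={none}
After op 3 (git add e.txt): modified={b.txt} staged={e.txt}
After op 4 (modify d.txt): modified={b.txt, d.txt} staged={e.txt}
After op 5 (modify e.txt): modified={b.txt, d.txt, e.txt} staged={e.txt}
After op 6 (git commit): modified={b.txt, d.txt, e.txt} staged={none}
After op 7 (git add a.txt): modified={b.txt, d.txt, e.txt} staged={none}
After op 8 (git add b.txt): modified={d.txt, e.txt} staged={b.txt}
After op 9 (modify d.txt): modified={d.txt, e.txt} staged={b.txt}
After op 10 (git reset b.txt): modified={b.txt, d.txt, e.txt} staged={none}
After op 11 (modify c.txt): modified={b.txt, c.txt, d.txt, e.txt} staged={none}
After op 12 (git add c.txt): modified={b.txt, d.txt, e.txt} staged={c.txt}
After op 13 (git add a.txt): modified={b.txt, d.txt, e.txt} staged={c.txt}

Answer: c.txt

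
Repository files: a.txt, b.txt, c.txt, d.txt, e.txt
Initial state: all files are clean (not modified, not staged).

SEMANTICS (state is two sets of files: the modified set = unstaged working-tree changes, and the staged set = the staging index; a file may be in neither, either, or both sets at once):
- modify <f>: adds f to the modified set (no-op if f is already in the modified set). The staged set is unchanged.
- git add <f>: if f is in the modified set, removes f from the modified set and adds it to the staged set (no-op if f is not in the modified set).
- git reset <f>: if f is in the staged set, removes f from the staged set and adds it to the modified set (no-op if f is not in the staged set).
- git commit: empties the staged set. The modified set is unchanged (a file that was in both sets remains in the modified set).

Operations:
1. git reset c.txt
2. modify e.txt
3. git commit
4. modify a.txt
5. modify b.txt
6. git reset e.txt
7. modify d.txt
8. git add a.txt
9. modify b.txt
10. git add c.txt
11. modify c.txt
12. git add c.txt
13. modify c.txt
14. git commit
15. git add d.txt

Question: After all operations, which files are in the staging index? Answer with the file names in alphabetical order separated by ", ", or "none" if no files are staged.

After op 1 (git reset c.txt): modified={none} staged={none}
After op 2 (modify e.txt): modified={e.txt} staged={none}
After op 3 (git commit): modified={e.txt} staged={none}
After op 4 (modify a.txt): modified={a.txt, e.txt} staged={none}
After op 5 (modify b.txt): modified={a.txt, b.txt, e.txt} staged={none}
After op 6 (git reset e.txt): modified={a.txt, b.txt, e.txt} staged={none}
After op 7 (modify d.txt): modified={a.txt, b.txt, d.txt, e.txt} staged={none}
After op 8 (git add a.txt): modified={b.txt, d.txt, e.txt} staged={a.txt}
After op 9 (modify b.txt): modified={b.txt, d.txt, e.txt} staged={a.txt}
After op 10 (git add c.txt): modified={b.txt, d.txt, e.txt} staged={a.txt}
After op 11 (modify c.txt): modified={b.txt, c.txt, d.txt, e.txt} staged={a.txt}
After op 12 (git add c.txt): modified={b.txt, d.txt, e.txt} staged={a.txt, c.txt}
After op 13 (modify c.txt): modified={b.txt, c.txt, d.txt, e.txt} staged={a.txt, c.txt}
After op 14 (git commit): modified={b.txt, c.txt, d.txt, e.txt} staged={none}
After op 15 (git add d.txt): modified={b.txt, c.txt, e.txt} staged={d.txt}

Answer: d.txt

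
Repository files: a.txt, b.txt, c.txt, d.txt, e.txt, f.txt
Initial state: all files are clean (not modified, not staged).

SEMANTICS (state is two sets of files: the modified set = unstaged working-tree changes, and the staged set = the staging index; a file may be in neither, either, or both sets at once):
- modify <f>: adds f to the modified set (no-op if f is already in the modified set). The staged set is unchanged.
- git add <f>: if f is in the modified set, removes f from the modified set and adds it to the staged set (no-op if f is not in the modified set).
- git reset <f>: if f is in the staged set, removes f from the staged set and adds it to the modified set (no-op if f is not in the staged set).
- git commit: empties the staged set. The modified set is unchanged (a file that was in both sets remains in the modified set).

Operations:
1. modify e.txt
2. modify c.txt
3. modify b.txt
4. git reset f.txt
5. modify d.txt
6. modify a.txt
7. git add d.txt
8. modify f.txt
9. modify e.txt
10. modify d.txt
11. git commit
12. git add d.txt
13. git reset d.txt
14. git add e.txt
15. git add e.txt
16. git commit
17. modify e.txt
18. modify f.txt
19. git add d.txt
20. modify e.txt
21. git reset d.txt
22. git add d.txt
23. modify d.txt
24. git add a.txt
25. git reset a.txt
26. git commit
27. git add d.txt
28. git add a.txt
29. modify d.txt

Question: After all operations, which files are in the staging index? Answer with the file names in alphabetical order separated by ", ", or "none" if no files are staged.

Answer: a.txt, d.txt

Derivation:
After op 1 (modify e.txt): modified={e.txt} staged={none}
After op 2 (modify c.txt): modified={c.txt, e.txt} staged={none}
After op 3 (modify b.txt): modified={b.txt, c.txt, e.txt} staged={none}
After op 4 (git reset f.txt): modified={b.txt, c.txt, e.txt} staged={none}
After op 5 (modify d.txt): modified={b.txt, c.txt, d.txt, e.txt} staged={none}
After op 6 (modify a.txt): modified={a.txt, b.txt, c.txt, d.txt, e.txt} staged={none}
After op 7 (git add d.txt): modified={a.txt, b.txt, c.txt, e.txt} staged={d.txt}
After op 8 (modify f.txt): modified={a.txt, b.txt, c.txt, e.txt, f.txt} staged={d.txt}
After op 9 (modify e.txt): modified={a.txt, b.txt, c.txt, e.txt, f.txt} staged={d.txt}
After op 10 (modify d.txt): modified={a.txt, b.txt, c.txt, d.txt, e.txt, f.txt} staged={d.txt}
After op 11 (git commit): modified={a.txt, b.txt, c.txt, d.txt, e.txt, f.txt} staged={none}
After op 12 (git add d.txt): modified={a.txt, b.txt, c.txt, e.txt, f.txt} staged={d.txt}
After op 13 (git reset d.txt): modified={a.txt, b.txt, c.txt, d.txt, e.txt, f.txt} staged={none}
After op 14 (git add e.txt): modified={a.txt, b.txt, c.txt, d.txt, f.txt} staged={e.txt}
After op 15 (git add e.txt): modified={a.txt, b.txt, c.txt, d.txt, f.txt} staged={e.txt}
After op 16 (git commit): modified={a.txt, b.txt, c.txt, d.txt, f.txt} staged={none}
After op 17 (modify e.txt): modified={a.txt, b.txt, c.txt, d.txt, e.txt, f.txt} staged={none}
After op 18 (modify f.txt): modified={a.txt, b.txt, c.txt, d.txt, e.txt, f.txt} staged={none}
After op 19 (git add d.txt): modified={a.txt, b.txt, c.txt, e.txt, f.txt} staged={d.txt}
After op 20 (modify e.txt): modified={a.txt, b.txt, c.txt, e.txt, f.txt} staged={d.txt}
After op 21 (git reset d.txt): modified={a.txt, b.txt, c.txt, d.txt, e.txt, f.txt} staged={none}
After op 22 (git add d.txt): modified={a.txt, b.txt, c.txt, e.txt, f.txt} staged={d.txt}
After op 23 (modify d.txt): modified={a.txt, b.txt, c.txt, d.txt, e.txt, f.txt} staged={d.txt}
After op 24 (git add a.txt): modified={b.txt, c.txt, d.txt, e.txt, f.txt} staged={a.txt, d.txt}
After op 25 (git reset a.txt): modified={a.txt, b.txt, c.txt, d.txt, e.txt, f.txt} staged={d.txt}
After op 26 (git commit): modified={a.txt, b.txt, c.txt, d.txt, e.txt, f.txt} staged={none}
After op 27 (git add d.txt): modified={a.txt, b.txt, c.txt, e.txt, f.txt} staged={d.txt}
After op 28 (git add a.txt): modified={b.txt, c.txt, e.txt, f.txt} staged={a.txt, d.txt}
After op 29 (modify d.txt): modified={b.txt, c.txt, d.txt, e.txt, f.txt} staged={a.txt, d.txt}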